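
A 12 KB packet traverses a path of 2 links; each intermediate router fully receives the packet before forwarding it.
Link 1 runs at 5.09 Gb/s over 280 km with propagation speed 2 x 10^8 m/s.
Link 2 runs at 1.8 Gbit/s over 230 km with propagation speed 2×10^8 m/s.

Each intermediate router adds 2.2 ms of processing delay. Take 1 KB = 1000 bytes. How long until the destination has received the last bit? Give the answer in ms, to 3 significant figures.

4.82 ms

L = 96000 bits.
Transmission delays (L/R per hop): 0.0188605, 0.0533333 ms; sum = 0.0721938 ms.
Propagation delays (d/s per hop): 1.4, 1.15 ms; sum = 2.55 ms.
Processing at 1 router(s): 1 × 2.2 ms = 2.2 ms.
End-to-end = 4.82 ms.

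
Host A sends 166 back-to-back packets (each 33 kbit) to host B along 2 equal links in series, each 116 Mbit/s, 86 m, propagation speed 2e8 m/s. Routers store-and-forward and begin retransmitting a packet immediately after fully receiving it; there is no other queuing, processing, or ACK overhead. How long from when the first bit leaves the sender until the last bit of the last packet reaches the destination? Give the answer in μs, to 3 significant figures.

47500 μs

Per-hop transmission t_tx = L/R = 33000/116000000 = 284.483 μs.
Per-hop propagation t_prop = 86/200000000 = 0.43 μs.
Pipeline fill: first packet needs 2·t_tx to clear all hops; remaining 165 packets each add one t_tx.
Total = (2+166-1)·t_tx + 2·t_prop = 167·284.483 + 2·0.43 = 47500 μs.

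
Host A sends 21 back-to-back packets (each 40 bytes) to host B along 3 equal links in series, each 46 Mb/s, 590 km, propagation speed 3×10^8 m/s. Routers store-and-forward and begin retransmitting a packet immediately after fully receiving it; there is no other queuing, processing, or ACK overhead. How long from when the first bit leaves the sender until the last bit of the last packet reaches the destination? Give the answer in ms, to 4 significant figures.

Per-hop transmission t_tx = L/R = 320/46000000 = 0.00695652 ms.
Per-hop propagation t_prop = 590000/300000000 = 1.96667 ms.
Pipeline fill: first packet needs 3·t_tx to clear all hops; remaining 20 packets each add one t_tx.
Total = (3+21-1)·t_tx + 3·t_prop = 23·0.00695652 + 3·1.96667 = 6.060 ms.

6.060 ms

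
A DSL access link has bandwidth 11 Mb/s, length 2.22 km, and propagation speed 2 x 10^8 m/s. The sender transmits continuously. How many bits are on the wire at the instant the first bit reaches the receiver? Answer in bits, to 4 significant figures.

Propagation delay = 2220 / 200000000 = 1.11e-05 s.
BDP = R × t_prop = 11000000 × 1.11e-05 = 122.1 bits.

122.1 bits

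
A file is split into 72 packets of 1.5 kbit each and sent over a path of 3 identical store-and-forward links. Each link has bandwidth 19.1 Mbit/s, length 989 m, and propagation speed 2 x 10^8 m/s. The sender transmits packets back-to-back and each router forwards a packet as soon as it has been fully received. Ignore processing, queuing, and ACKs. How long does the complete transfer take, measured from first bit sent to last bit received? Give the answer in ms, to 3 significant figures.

5.83 ms

Per-hop transmission t_tx = L/R = 1500/19100000 = 0.078534 ms.
Per-hop propagation t_prop = 989/200000000 = 0.004945 ms.
Pipeline fill: first packet needs 3·t_tx to clear all hops; remaining 71 packets each add one t_tx.
Total = (3+72-1)·t_tx + 3·t_prop = 74·0.078534 + 3·0.004945 = 5.83 ms.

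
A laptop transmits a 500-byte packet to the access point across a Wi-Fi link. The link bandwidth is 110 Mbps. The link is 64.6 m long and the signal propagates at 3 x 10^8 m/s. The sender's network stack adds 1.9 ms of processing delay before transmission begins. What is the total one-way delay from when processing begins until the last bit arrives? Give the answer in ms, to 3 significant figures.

1.94 ms

L = 500 × 8 = 4000 bits.
Transmission delay = L/R = 4000 / 110000000 = 0.0363636 ms.
Propagation delay = d/s = 64.6 m / 300000000 m/s = 0.000215333 ms.
Plus processing delay 1.9 ms = 1.9 ms.
Total = 1.94 ms.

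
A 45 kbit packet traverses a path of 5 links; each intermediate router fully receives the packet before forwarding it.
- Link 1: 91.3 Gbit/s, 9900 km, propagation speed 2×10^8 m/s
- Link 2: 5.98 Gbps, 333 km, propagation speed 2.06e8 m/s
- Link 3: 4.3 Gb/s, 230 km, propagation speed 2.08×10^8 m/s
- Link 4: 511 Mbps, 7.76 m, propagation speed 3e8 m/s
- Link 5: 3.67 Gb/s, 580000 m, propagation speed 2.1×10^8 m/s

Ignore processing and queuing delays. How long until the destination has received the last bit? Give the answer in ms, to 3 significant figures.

L = 45000 bits.
Transmission delays (L/R per hop): 0.000492881, 0.00752508, 0.0104651, 0.0880626, 0.0122616 ms; sum = 0.118807 ms.
Propagation delays (d/s per hop): 49.5, 1.6165, 1.10577, 2.58667e-05, 2.7619 ms; sum = 54.9842 ms.
End-to-end = 55.1 ms.

55.1 ms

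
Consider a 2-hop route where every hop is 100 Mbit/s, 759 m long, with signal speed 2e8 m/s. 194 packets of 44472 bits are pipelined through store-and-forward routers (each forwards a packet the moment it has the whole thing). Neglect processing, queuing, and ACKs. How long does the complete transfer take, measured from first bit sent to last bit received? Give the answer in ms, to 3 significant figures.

Per-hop transmission t_tx = L/R = 44472/100000000 = 0.44472 ms.
Per-hop propagation t_prop = 759/200000000 = 0.003795 ms.
Pipeline fill: first packet needs 2·t_tx to clear all hops; remaining 193 packets each add one t_tx.
Total = (2+194-1)·t_tx + 2·t_prop = 195·0.44472 + 2·0.003795 = 86.7 ms.

86.7 ms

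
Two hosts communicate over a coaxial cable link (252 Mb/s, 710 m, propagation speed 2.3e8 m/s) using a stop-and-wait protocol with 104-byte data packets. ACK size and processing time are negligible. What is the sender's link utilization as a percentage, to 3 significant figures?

34.8 %

t_tx = L/R = 832/252000000 = 3.30159e-06 s.
t_prop = 710/2.3e+08 = 3.08696e-06 s; RTT = 6.17391e-06 s.
Cycle = t_tx + RTT = 9.4755e-06 s.
Utilization = t_tx / cycle = 3.30159e-06/9.4755e-06 = 34.8 %.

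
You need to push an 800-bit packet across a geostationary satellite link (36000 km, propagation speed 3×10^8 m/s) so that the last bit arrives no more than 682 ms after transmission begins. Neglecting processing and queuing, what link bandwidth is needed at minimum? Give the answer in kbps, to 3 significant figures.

1.42 kbps

Propagation delay = 36000000 / 300000000 = 120 ms.
Transmission budget = 682 − 120 = 562 ms.
R ≥ L / t_tx = 800 bits / 0.562 s = 1.42 kbps.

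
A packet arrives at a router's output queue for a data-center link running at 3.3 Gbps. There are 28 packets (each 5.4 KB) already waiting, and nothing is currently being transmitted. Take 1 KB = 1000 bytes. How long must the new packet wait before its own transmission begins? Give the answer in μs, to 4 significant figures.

Each queued packet: L/R = 43200/3300000000 = 13.0909 μs.
28 queued → 366.545 μs.
Queuing delay = 366.5 μs.

366.5 μs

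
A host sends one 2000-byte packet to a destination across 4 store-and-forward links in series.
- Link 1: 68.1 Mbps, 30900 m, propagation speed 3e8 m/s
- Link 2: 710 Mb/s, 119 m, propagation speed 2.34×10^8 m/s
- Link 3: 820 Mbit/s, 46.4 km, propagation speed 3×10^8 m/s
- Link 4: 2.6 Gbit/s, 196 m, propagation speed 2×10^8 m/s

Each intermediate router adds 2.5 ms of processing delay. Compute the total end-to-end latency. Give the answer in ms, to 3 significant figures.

L = 2000 × 8 = 16000 bits.
Transmission delays (L/R per hop): 0.234949, 0.0225352, 0.0195122, 0.00615385 ms; sum = 0.28315 ms.
Propagation delays (d/s per hop): 0.103, 0.000508547, 0.154667, 0.00098 ms; sum = 0.259155 ms.
Processing at 3 router(s): 3 × 2.5 ms = 7.5 ms.
End-to-end = 8.04 ms.

8.04 ms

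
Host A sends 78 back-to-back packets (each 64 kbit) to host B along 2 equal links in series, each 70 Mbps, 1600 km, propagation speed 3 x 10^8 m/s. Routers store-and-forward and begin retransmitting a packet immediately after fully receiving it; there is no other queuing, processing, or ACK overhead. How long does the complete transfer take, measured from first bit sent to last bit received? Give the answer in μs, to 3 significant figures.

Per-hop transmission t_tx = L/R = 64000/70000000 = 914.286 μs.
Per-hop propagation t_prop = 1600000/300000000 = 5333.33 μs.
Pipeline fill: first packet needs 2·t_tx to clear all hops; remaining 77 packets each add one t_tx.
Total = (2+78-1)·t_tx + 2·t_prop = 79·914.286 + 2·5333.33 = 82900 μs.

82900 μs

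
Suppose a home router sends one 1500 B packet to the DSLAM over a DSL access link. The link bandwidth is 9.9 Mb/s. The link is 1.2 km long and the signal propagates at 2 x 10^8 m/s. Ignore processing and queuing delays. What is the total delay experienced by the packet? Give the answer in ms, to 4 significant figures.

L = 1500 × 8 = 12000 bits.
Transmission delay = L/R = 12000 / 9900000 = 1.21212 ms.
Propagation delay = d/s = 1200 m / 200000000 m/s = 0.006 ms.
Total = 1.218 ms.

1.218 ms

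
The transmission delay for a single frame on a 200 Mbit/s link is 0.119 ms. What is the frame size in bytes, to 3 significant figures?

L = R × t_tx = 200000000 b/s × 0.000119 s = 23800 bits.
In bytes: 23800 / 8 = 2980 bytes.

2980 bytes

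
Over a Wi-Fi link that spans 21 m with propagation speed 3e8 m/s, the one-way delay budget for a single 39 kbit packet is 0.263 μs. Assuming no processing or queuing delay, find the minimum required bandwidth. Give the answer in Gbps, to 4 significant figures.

Propagation delay = 21 / 300000000 = 0.07 μs.
Transmission budget = 0.263 − 0.07 = 0.193 μs.
R ≥ L / t_tx = 39000 bits / 1.93e-07 s = 202.1 Gbps.

202.1 Gbps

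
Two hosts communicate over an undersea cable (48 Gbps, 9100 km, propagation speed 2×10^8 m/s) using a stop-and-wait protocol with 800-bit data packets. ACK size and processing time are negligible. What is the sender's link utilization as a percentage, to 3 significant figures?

t_tx = L/R = 800/48000000000 = 1.66667e-08 s.
t_prop = 9100000/200000000 = 0.0455 s; RTT = 0.091 s.
Cycle = t_tx + RTT = 0.091 s.
Utilization = t_tx / cycle = 1.66667e-08/0.091 = 0.0000183 %.

0.0000183 %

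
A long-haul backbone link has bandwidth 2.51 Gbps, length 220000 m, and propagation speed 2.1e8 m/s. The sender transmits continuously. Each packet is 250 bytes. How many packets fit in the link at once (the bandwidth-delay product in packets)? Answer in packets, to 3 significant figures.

1310 packets

Propagation delay = 220000 / 210000000 = 0.00104762 s.
BDP = R × t_prop = 2510000000 × 0.00104762 = 2629520 bits.
In packets of 2000 bits: 1310 packets.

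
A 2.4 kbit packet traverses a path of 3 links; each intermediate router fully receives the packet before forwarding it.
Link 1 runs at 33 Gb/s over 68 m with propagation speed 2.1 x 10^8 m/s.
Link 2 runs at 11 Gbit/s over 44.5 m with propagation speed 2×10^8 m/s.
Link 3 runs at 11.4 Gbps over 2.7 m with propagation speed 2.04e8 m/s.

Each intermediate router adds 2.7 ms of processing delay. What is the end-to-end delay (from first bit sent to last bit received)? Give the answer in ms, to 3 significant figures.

L = 2400 bits.
Transmission delays (L/R per hop): 7.27273e-05, 0.000218182, 0.000210526 ms; sum = 0.000501435 ms.
Propagation delays (d/s per hop): 0.00032381, 0.0002225, 1.32353e-05 ms; sum = 0.000559545 ms.
Processing at 2 router(s): 2 × 2.7 ms = 5.4 ms.
End-to-end = 5.40 ms.

5.40 ms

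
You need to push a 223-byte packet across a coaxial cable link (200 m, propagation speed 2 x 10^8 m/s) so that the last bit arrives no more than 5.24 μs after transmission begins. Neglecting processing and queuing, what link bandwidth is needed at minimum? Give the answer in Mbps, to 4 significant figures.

L = 1784 bits.
Propagation delay = 200 / 200000000 = 1 μs.
Transmission budget = 5.24 − 1 = 4.24 μs.
R ≥ L / t_tx = 1784 bits / 4.24e-06 s = 420.8 Mbps.

420.8 Mbps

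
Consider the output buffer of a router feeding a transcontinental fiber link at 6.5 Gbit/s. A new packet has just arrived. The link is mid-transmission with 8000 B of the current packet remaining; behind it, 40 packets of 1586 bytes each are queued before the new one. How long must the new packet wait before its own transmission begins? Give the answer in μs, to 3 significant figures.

Each queued packet: L/R = 12688/6500000000 = 1.952 μs.
40 queued → 78.08 μs.
Plus remaining 64000 bits of current packet: 9.84615 μs.
Queuing delay = 87.9 μs.

87.9 μs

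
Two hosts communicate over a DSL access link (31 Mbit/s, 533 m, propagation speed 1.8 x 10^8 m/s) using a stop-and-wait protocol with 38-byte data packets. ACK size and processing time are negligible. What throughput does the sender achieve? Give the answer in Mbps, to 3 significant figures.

t_tx = L/R = 304/31000000 = 9.80645e-06 s.
t_prop = 533/180000000 = 2.96111e-06 s; RTT = 5.92222e-06 s.
Cycle = t_tx + RTT = 1.57287e-05 s.
Throughput = L / cycle = 304 / 1.57287e-05 = 19.3 Mbps.

19.3 Mbps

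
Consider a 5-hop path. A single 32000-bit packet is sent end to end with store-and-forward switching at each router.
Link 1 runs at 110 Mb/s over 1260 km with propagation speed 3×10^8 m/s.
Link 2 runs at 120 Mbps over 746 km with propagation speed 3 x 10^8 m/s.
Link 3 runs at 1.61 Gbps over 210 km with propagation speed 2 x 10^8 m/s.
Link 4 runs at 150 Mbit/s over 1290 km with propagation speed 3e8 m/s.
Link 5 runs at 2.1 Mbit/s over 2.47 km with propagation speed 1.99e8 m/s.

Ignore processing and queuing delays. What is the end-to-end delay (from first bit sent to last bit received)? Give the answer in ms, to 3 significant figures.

28.1 ms

Transmission delays (L/R per hop): 0.290909, 0.266667, 0.0198758, 0.213333, 15.2381 ms; sum = 16.0289 ms.
Propagation delays (d/s per hop): 4.2, 2.48667, 1.05, 4.3, 0.0124121 ms; sum = 12.0491 ms.
End-to-end = 28.1 ms.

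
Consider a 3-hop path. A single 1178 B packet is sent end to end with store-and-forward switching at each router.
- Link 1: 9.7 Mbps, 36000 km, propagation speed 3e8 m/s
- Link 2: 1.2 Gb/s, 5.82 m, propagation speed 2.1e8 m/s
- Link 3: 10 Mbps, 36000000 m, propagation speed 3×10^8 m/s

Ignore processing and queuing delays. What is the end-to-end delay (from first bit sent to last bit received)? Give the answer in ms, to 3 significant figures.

L = 1178 × 8 = 9424 bits.
Transmission delays (L/R per hop): 0.971546, 0.00785333, 0.9424 ms; sum = 1.9218 ms.
Propagation delays (d/s per hop): 120, 2.77143e-05, 120 ms; sum = 240 ms.
End-to-end = 242 ms.

242 ms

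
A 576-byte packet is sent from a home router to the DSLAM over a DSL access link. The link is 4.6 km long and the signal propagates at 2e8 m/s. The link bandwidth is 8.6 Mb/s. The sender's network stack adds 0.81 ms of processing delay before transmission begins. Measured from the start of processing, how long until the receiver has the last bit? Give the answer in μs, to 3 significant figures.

1370 μs

L = 576 × 8 = 4608 bits.
Transmission delay = L/R = 4608 / 8600000 = 535.814 μs.
Propagation delay = d/s = 4600 m / 200000000 m/s = 23 μs.
Plus processing delay 0.81 ms = 810 μs.
Total = 1370 μs.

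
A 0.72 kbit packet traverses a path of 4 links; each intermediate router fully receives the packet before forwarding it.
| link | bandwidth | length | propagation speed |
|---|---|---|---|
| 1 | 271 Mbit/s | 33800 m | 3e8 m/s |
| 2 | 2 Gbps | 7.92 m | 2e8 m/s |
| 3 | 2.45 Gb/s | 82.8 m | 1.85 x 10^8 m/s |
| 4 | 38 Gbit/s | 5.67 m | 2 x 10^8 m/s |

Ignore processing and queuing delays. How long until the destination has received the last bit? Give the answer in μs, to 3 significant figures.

L = 720 bits.
Transmission delays (L/R per hop): 2.65683, 0.36, 0.293878, 0.0189474 μs; sum = 3.32965 μs.
Propagation delays (d/s per hop): 112.667, 0.0396, 0.447568, 0.02835 μs; sum = 113.182 μs.
End-to-end = 117 μs.

117 μs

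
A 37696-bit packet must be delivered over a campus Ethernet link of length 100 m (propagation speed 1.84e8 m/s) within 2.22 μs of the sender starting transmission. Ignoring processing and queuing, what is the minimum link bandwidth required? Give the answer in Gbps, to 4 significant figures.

Propagation delay = 100 / 184000000 = 0.543478 μs.
Transmission budget = 2.22 − 0.543478 = 1.67652 μs.
R ≥ L / t_tx = 37696 bits / 1.67652e-06 s = 22.48 Gbps.

22.48 Gbps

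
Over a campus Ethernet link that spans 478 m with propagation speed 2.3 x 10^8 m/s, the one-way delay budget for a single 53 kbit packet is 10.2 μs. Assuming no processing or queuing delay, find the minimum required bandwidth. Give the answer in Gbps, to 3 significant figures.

6.53 Gbps

Propagation delay = 478 / 2.3e+08 = 2.07826 μs.
Transmission budget = 10.2 − 2.07826 = 8.12174 μs.
R ≥ L / t_tx = 53000 bits / 8.12174e-06 s = 6.53 Gbps.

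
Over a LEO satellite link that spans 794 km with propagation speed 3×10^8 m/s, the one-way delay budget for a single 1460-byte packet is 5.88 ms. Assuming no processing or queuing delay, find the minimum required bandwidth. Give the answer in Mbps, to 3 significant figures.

L = 11680 bits.
Propagation delay = 794000 / 300000000 = 2.64667 ms.
Transmission budget = 5.88 − 2.64667 = 3.23333 ms.
R ≥ L / t_tx = 11680 bits / 0.00323333 s = 3.61 Mbps.

3.61 Mbps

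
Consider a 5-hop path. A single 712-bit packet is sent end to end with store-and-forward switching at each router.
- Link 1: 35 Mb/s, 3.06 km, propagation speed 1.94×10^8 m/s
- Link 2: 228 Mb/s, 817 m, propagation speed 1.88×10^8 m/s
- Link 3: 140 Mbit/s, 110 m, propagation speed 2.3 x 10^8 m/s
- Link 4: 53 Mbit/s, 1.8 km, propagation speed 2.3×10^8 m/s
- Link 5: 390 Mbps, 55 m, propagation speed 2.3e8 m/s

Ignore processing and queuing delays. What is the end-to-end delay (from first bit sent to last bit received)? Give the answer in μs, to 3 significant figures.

Transmission delays (L/R per hop): 20.3429, 3.12281, 5.08571, 13.434, 1.82564 μs; sum = 43.811 μs.
Propagation delays (d/s per hop): 15.7732, 4.34574, 0.478261, 7.82609, 0.23913 μs; sum = 28.6624 μs.
End-to-end = 72.5 μs.

72.5 μs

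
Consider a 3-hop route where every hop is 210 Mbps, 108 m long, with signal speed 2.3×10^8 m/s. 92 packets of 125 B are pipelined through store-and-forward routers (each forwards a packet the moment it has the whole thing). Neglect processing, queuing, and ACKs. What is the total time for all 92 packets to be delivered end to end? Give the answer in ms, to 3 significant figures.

0.449 ms

Per-hop transmission t_tx = L/R = 1000/210000000 = 0.0047619 ms.
Per-hop propagation t_prop = 108/2.3e+08 = 0.000469565 ms.
Pipeline fill: first packet needs 3·t_tx to clear all hops; remaining 91 packets each add one t_tx.
Total = (3+92-1)·t_tx + 3·t_prop = 94·0.0047619 + 3·0.000469565 = 0.449 ms.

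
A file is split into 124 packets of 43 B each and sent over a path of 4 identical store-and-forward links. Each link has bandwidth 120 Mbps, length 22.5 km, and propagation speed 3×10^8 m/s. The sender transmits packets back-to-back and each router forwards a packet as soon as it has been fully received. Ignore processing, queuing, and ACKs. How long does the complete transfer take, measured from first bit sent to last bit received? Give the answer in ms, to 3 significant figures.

Per-hop transmission t_tx = L/R = 344/120000000 = 0.00286667 ms.
Per-hop propagation t_prop = 22500/300000000 = 0.075 ms.
Pipeline fill: first packet needs 4·t_tx to clear all hops; remaining 123 packets each add one t_tx.
Total = (4+124-1)·t_tx + 4·t_prop = 127·0.00286667 + 4·0.075 = 0.664 ms.

0.664 ms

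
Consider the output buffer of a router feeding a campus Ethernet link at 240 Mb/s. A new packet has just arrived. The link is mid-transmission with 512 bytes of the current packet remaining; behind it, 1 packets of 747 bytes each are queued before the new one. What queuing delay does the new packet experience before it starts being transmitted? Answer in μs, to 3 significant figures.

42.0 μs

Each queued packet: L/R = 5976/240000000 = 24.9 μs.
1 queued → 24.9 μs.
Plus remaining 4096 bits of current packet: 17.0667 μs.
Queuing delay = 42.0 μs.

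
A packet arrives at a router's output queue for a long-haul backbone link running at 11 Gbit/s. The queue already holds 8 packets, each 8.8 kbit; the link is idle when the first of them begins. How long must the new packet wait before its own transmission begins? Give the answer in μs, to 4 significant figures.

6.400 μs

Each queued packet: L/R = 8800/11000000000 = 0.8 μs.
8 queued → 6.4 μs.
Queuing delay = 6.400 μs.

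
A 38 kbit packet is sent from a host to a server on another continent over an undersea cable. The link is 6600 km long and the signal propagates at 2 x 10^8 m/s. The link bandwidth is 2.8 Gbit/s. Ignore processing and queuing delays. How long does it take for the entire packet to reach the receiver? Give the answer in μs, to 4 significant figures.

33010 μs

L = 38000 bits.
Transmission delay = L/R = 38000 / 2800000000 = 13.5714 μs.
Propagation delay = d/s = 6600000 m / 200000000 m/s = 33000 μs.
Total = 33010 μs.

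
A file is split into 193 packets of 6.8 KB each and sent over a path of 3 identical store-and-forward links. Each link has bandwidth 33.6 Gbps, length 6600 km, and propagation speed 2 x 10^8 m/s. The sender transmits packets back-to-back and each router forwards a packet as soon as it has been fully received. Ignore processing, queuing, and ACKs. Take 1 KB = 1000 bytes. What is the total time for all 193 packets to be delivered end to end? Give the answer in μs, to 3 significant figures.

99300 μs

Per-hop transmission t_tx = L/R = 54400/33600000000 = 1.61905 μs.
Per-hop propagation t_prop = 6600000/200000000 = 33000 μs.
Pipeline fill: first packet needs 3·t_tx to clear all hops; remaining 192 packets each add one t_tx.
Total = (3+193-1)·t_tx + 3·t_prop = 195·1.61905 + 3·33000 = 99300 μs.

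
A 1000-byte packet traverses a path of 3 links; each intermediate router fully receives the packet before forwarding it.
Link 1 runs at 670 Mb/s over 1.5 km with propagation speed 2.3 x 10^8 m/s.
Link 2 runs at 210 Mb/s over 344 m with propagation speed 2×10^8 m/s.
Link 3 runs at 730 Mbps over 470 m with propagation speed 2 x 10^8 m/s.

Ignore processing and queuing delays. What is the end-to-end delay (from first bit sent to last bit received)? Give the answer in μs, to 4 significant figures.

L = 1000 × 8 = 8000 bits.
Transmission delays (L/R per hop): 11.9403, 38.0952, 10.9589 μs; sum = 60.9944 μs.
Propagation delays (d/s per hop): 6.52174, 1.72, 2.35 μs; sum = 10.5917 μs.
End-to-end = 71.59 μs.

71.59 μs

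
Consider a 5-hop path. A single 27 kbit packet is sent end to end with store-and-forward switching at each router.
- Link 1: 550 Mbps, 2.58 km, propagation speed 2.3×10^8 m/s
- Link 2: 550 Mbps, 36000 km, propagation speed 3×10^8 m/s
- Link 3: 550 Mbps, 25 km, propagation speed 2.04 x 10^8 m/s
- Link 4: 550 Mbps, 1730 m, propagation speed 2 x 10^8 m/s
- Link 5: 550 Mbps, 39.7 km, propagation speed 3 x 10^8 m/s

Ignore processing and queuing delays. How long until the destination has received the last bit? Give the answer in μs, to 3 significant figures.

L = 27000 bits.
Transmission delay per hop = L/R = 27000/550000000 = 49.0909 μs; 5 hops → 245.455 μs.
Propagation delays (d/s per hop): 11.2174, 120000, 122.549, 8.65, 132.333 μs; sum = 120275 μs.
End-to-end = 121000 μs.

121000 μs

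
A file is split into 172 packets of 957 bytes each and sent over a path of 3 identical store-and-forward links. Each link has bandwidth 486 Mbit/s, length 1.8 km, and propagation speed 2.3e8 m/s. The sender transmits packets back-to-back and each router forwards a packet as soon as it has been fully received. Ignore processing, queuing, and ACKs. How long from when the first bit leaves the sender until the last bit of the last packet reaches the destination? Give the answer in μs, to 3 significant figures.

2760 μs

Per-hop transmission t_tx = L/R = 7656/486000000 = 15.7531 μs.
Per-hop propagation t_prop = 1800/2.3e+08 = 7.82609 μs.
Pipeline fill: first packet needs 3·t_tx to clear all hops; remaining 171 packets each add one t_tx.
Total = (3+172-1)·t_tx + 3·t_prop = 174·15.7531 + 3·7.82609 = 2760 μs.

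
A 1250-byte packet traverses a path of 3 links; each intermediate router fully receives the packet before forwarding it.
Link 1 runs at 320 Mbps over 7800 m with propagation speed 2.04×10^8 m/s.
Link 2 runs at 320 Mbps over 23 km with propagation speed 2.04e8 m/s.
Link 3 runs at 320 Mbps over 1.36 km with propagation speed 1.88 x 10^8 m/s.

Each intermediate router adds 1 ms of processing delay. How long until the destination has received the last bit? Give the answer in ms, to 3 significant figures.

L = 1250 × 8 = 10000 bits.
Transmission delay per hop = L/R = 10000/320000000 = 0.03125 ms; 3 hops → 0.09375 ms.
Propagation delays (d/s per hop): 0.0382353, 0.112745, 0.00723404 ms; sum = 0.158214 ms.
Processing at 2 router(s): 2 × 1 ms = 2 ms.
End-to-end = 2.25 ms.

2.25 ms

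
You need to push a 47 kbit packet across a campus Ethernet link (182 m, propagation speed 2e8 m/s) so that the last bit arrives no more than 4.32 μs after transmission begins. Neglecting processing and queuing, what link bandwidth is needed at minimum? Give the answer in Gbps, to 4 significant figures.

13.78 Gbps

Propagation delay = 182 / 200000000 = 0.91 μs.
Transmission budget = 4.32 − 0.91 = 3.41 μs.
R ≥ L / t_tx = 47000 bits / 3.41e-06 s = 13.78 Gbps.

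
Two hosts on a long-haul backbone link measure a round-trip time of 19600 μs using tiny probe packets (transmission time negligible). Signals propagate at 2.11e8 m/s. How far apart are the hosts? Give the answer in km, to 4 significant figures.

One-way propagation = RTT/2 = 9800 μs.
d = s × t = 211000000 × 0.0098 = 2068 km.

2068 km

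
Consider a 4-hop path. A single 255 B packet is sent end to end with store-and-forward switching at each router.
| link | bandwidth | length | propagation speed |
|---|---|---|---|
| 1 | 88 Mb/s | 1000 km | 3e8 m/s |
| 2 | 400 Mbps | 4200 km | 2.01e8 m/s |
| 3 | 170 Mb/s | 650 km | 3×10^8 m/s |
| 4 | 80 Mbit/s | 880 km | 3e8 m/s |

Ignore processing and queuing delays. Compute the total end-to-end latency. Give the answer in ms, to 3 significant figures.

L = 255 × 8 = 2040 bits.
Transmission delays (L/R per hop): 0.0231818, 0.0051, 0.012, 0.0255 ms; sum = 0.0657818 ms.
Propagation delays (d/s per hop): 3.33333, 20.8955, 2.16667, 2.93333 ms; sum = 29.3289 ms.
End-to-end = 29.4 ms.

29.4 ms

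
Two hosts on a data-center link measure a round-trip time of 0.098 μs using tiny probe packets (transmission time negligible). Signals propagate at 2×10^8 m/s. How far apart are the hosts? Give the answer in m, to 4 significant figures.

One-way propagation = RTT/2 = 0.049 μs.
d = s × t = 200000000 × 4.9e-08 = 9.800 m.

9.800 m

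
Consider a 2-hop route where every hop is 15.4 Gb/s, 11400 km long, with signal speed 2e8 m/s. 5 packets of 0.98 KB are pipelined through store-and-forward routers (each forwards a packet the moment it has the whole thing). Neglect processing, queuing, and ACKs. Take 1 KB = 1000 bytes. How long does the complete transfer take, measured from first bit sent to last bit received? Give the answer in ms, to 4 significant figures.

Per-hop transmission t_tx = L/R = 7840/15400000000 = 0.000509091 ms.
Per-hop propagation t_prop = 11400000/200000000 = 57 ms.
Pipeline fill: first packet needs 2·t_tx to clear all hops; remaining 4 packets each add one t_tx.
Total = (2+5-1)·t_tx + 2·t_prop = 6·0.000509091 + 2·57 = 114.0 ms.

114.0 ms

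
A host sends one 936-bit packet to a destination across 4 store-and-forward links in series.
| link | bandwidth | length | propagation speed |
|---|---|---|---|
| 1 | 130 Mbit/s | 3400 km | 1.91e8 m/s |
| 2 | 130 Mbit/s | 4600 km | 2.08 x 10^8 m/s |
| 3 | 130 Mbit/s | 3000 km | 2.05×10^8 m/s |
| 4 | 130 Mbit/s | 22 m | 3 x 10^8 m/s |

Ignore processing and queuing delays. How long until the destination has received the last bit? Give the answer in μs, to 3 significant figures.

Transmission delay per hop = L/R = 936/130000000 = 7.2 μs; 4 hops → 28.8 μs.
Propagation delays (d/s per hop): 17801, 22115.4, 14634.1, 0.0733333 μs; sum = 54550.7 μs.
End-to-end = 54600 μs.

54600 μs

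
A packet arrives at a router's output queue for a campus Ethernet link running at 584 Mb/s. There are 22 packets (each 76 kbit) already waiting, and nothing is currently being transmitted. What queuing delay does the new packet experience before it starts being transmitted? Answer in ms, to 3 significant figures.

2.86 ms

Each queued packet: L/R = 76000/584000000 = 0.130137 ms.
22 queued → 2.86301 ms.
Queuing delay = 2.86 ms.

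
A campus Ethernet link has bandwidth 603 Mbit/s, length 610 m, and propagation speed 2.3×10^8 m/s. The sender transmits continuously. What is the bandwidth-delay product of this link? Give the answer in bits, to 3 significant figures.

Propagation delay = 610 / 2.3e+08 = 2.65217e-06 s.
BDP = R × t_prop = 603000000 × 2.65217e-06 = 1599.26 bits.

1600 bits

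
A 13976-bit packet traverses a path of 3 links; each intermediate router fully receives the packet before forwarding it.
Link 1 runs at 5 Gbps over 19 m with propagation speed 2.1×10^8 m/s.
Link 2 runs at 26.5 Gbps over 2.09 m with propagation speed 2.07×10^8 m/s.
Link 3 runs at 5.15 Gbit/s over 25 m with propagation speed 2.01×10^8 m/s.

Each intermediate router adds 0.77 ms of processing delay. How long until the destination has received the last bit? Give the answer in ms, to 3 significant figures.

Transmission delays (L/R per hop): 0.0027952, 0.000527396, 0.00271379 ms; sum = 0.00603638 ms.
Propagation delays (d/s per hop): 9.04762e-05, 1.00966e-05, 0.000124378 ms; sum = 0.000224951 ms.
Processing at 2 router(s): 2 × 0.77 ms = 1.54 ms.
End-to-end = 1.55 ms.

1.55 ms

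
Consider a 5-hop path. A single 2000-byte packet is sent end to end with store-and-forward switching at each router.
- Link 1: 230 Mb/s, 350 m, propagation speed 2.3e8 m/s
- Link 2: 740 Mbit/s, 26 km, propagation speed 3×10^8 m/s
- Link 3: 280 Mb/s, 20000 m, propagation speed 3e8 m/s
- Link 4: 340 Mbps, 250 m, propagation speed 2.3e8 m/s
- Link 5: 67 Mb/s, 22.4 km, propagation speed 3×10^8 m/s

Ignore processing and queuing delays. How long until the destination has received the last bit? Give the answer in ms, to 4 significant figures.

0.6648 ms

L = 2000 × 8 = 16000 bits.
Transmission delays (L/R per hop): 0.0695652, 0.0216216, 0.0571429, 0.0470588, 0.238806 ms; sum = 0.434194 ms.
Propagation delays (d/s per hop): 0.00152174, 0.0866667, 0.0666667, 0.00108696, 0.0746667 ms; sum = 0.230609 ms.
End-to-end = 0.6648 ms.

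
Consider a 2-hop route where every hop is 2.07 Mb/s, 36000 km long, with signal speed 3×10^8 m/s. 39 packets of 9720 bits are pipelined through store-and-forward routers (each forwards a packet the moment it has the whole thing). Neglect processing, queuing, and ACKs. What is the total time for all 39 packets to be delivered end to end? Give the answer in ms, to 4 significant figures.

427.8 ms

Per-hop transmission t_tx = L/R = 9720/2.07e+06 = 4.69565 ms.
Per-hop propagation t_prop = 36000000/300000000 = 120 ms.
Pipeline fill: first packet needs 2·t_tx to clear all hops; remaining 38 packets each add one t_tx.
Total = (2+39-1)·t_tx + 2·t_prop = 40·4.69565 + 2·120 = 427.8 ms.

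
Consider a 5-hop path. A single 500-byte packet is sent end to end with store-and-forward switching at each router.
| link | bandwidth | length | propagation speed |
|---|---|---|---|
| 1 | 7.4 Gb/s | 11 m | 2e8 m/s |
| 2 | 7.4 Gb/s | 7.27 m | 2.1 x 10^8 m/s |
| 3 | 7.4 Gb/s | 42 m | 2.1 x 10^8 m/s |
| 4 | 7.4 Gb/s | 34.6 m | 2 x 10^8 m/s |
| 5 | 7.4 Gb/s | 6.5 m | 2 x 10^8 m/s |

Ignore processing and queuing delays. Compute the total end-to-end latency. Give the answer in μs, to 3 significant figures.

3.20 μs

L = 500 × 8 = 4000 bits.
Transmission delay per hop = L/R = 4000/7400000000 = 0.540541 μs; 5 hops → 2.7027 μs.
Propagation delays (d/s per hop): 0.055, 0.034619, 0.2, 0.173, 0.0325 μs; sum = 0.495119 μs.
End-to-end = 3.20 μs.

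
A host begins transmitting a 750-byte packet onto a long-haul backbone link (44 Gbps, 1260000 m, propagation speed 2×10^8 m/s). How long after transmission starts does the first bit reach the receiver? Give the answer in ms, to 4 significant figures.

6.300 ms

First bit experiences only propagation delay: d/s = 1260000/200000000 = 6.300 ms.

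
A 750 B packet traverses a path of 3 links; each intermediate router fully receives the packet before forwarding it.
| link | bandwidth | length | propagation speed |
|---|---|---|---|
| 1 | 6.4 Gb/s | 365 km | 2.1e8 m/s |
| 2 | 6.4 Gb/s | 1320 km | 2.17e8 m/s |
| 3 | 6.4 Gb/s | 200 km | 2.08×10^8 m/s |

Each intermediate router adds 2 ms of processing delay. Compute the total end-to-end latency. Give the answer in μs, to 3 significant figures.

L = 750 × 8 = 6000 bits.
Transmission delay per hop = L/R = 6000/6400000000 = 0.9375 μs; 3 hops → 2.8125 μs.
Propagation delays (d/s per hop): 1738.1, 6082.95, 961.538 μs; sum = 8782.58 μs.
Processing at 2 router(s): 2 × 2 ms = 4000 μs.
End-to-end = 12800 μs.

12800 μs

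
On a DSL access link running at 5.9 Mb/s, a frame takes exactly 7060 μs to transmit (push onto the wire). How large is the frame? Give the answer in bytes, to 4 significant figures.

5207 bytes

L = R × t_tx = 5900000 b/s × 0.00706 s = 41654 bits.
In bytes: 41654 / 8 = 5207 bytes.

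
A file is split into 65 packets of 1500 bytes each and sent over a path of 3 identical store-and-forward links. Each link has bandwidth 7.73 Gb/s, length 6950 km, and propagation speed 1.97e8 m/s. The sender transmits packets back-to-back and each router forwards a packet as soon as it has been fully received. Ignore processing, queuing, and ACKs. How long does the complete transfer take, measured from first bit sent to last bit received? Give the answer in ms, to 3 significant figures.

106 ms

Per-hop transmission t_tx = L/R = 12000/7730000000 = 0.00155239 ms.
Per-hop propagation t_prop = 6950000/197000000 = 35.2792 ms.
Pipeline fill: first packet needs 3·t_tx to clear all hops; remaining 64 packets each add one t_tx.
Total = (3+65-1)·t_tx + 3·t_prop = 67·0.00155239 + 3·35.2792 = 106 ms.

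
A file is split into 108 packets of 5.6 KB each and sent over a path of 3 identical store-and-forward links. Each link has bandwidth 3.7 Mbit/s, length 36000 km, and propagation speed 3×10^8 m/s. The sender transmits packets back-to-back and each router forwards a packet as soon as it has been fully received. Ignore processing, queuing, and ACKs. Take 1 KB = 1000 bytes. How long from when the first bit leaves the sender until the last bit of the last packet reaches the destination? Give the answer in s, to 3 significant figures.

Per-hop transmission t_tx = L/R = 44800/3700000 = 0.0121081 s.
Per-hop propagation t_prop = 36000000/300000000 = 0.12 s.
Pipeline fill: first packet needs 3·t_tx to clear all hops; remaining 107 packets each add one t_tx.
Total = (3+108-1)·t_tx + 3·t_prop = 110·0.0121081 + 3·0.12 = 1.69 s.

1.69 s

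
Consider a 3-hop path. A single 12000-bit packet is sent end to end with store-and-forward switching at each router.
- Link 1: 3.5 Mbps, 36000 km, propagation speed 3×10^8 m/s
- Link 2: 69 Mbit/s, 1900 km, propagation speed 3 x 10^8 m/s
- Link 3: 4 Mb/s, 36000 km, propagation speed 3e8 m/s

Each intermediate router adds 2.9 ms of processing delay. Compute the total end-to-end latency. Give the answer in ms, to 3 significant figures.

259 ms

Transmission delays (L/R per hop): 3.42857, 0.173913, 3 ms; sum = 6.60248 ms.
Propagation delays (d/s per hop): 120, 6.33333, 120 ms; sum = 246.333 ms.
Processing at 2 router(s): 2 × 2.9 ms = 5.8 ms.
End-to-end = 259 ms.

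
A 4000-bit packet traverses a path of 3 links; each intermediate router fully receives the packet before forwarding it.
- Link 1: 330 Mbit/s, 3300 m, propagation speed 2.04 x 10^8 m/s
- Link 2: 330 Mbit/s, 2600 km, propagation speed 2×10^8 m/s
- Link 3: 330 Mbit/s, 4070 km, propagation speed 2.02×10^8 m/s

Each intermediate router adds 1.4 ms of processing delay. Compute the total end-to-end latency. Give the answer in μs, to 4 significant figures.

Transmission delay per hop = L/R = 4000/330000000 = 12.1212 μs; 3 hops → 36.3636 μs.
Propagation delays (d/s per hop): 16.1765, 13000, 20148.5 μs; sum = 33164.7 μs.
Processing at 2 router(s): 2 × 1.4 ms = 2800 μs.
End-to-end = 36000 μs.

36000 μs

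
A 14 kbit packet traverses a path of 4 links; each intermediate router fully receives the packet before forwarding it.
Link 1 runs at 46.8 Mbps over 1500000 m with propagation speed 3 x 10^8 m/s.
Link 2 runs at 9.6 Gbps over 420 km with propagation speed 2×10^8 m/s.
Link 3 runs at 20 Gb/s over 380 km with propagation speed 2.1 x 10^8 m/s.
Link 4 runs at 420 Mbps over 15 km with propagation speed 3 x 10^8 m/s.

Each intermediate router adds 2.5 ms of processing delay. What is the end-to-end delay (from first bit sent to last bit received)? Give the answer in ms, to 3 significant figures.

L = 14000 bits.
Transmission delays (L/R per hop): 0.299145, 0.00145833, 0.0007, 0.0333333 ms; sum = 0.334637 ms.
Propagation delays (d/s per hop): 5, 2.1, 1.80952, 0.05 ms; sum = 8.95952 ms.
Processing at 3 router(s): 3 × 2.5 ms = 7.5 ms.
End-to-end = 16.8 ms.

16.8 ms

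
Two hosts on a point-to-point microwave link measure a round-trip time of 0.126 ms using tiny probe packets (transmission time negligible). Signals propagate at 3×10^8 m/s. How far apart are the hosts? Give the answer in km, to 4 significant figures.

18.90 km

One-way propagation = RTT/2 = 0.063 ms.
d = s × t = 300000000 × 6.3e-05 = 18.90 km.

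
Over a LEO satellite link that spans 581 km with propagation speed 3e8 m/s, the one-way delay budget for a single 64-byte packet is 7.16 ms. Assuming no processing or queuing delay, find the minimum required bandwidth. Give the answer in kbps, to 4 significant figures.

L = 512 bits.
Propagation delay = 581000 / 300000000 = 1.93667 ms.
Transmission budget = 7.16 − 1.93667 = 5.22333 ms.
R ≥ L / t_tx = 512 bits / 0.00522333 s = 98.02 kbps.

98.02 kbps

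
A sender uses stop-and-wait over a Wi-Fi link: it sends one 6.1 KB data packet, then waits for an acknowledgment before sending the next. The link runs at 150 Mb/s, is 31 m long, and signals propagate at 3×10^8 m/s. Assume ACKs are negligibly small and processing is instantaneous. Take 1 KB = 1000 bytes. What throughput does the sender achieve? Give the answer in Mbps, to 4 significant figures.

t_tx = L/R = 48800/150000000 = 0.000325333 s.
t_prop = 31/300000000 = 1.03333e-07 s; RTT = 2.06667e-07 s.
Cycle = t_tx + RTT = 0.00032554 s.
Throughput = L / cycle = 48800 / 0.00032554 = 149.9 Mbps.

149.9 Mbps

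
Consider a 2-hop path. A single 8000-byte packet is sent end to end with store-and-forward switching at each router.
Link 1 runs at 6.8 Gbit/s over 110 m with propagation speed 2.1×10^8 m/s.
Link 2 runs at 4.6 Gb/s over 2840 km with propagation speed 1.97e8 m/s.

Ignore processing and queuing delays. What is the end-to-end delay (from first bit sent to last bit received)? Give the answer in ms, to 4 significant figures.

L = 8000 × 8 = 64000 bits.
Transmission delays (L/R per hop): 0.00941176, 0.013913 ms; sum = 0.0233248 ms.
Propagation delays (d/s per hop): 0.00052381, 14.4162 ms; sum = 14.4168 ms.
End-to-end = 14.44 ms.

14.44 ms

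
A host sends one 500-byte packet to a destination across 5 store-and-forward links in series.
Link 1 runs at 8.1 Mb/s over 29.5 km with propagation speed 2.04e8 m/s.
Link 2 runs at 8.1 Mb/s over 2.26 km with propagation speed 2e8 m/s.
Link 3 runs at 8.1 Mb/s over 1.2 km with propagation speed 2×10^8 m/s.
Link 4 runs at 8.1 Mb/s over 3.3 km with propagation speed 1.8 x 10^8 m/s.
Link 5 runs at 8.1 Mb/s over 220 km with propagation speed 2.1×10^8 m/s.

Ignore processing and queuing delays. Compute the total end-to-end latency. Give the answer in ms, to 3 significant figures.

L = 500 × 8 = 4000 bits.
Transmission delay per hop = L/R = 4000/8100000 = 0.493827 ms; 5 hops → 2.46914 ms.
Propagation delays (d/s per hop): 0.144608, 0.0113, 0.006, 0.0183333, 1.04762 ms; sum = 1.22786 ms.
End-to-end = 3.70 ms.

3.70 ms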